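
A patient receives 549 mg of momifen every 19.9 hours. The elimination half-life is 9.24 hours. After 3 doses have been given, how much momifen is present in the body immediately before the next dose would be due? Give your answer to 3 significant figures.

The 3 doses were given 59.7, 39.8, 19.9 hours ago.
Total = 549·(1/2)^(59.7/9.24) + 549·(1/2)^(39.8/9.24) + 549·(1/2)^(19.9/9.24)
      = 6.2317 + 27.729 + 123.38 ≈ 157.34 mg.

157 mg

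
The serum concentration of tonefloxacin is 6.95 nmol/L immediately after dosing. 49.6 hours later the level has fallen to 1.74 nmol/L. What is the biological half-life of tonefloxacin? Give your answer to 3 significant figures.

A/A₀ = 1.74/6.95 ≈ 0.25036.
n = log₂(3.9943) ≈ 1.9979 half-lives elapsed in 49.6 hours.
t½ = 49.6/1.9979 ≈ 24.826 hours.

24.8 hours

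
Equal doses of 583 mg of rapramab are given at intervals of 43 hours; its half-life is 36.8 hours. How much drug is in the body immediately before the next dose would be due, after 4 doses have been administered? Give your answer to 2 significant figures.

450 mg

The 4 doses were given 172, 129, 86, 43 hours ago.
Total = 583·(1/2)^(172/36.8) + 583·(1/2)^(129/36.8) + 583·(1/2)^(86/36.8) + 583·(1/2)^(43/36.8)
      = 22.839 + 51.337 + 115.39 + 259.37 ≈ 448.94 mg.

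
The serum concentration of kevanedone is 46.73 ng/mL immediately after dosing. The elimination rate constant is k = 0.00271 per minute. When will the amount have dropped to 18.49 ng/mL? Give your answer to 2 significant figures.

340 minutes

t½ = ln 2 / k = 0.69315 / 0.00271 ≈ 255.77 minutes.
Fraction remaining = 18.49/46.73 ≈ 0.39568.
n = log₂(46.73/18.49) = ln(2.5273)/ln 2 ≈ 1.3376 half-lives.
t = n × t½ = 1.3376 × 255.77 ≈ 342.12 minutes.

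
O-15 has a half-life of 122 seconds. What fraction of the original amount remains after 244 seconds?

0.25

n = 244/122 ≈ 2 half-lives.
Fraction remaining = (1/2)^2 ≈ 0.25.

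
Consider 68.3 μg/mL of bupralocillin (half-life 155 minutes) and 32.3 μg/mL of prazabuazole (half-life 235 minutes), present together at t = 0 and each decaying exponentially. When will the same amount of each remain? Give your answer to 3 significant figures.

492 minutes

Set 68.3·(1/2)^(t/155) = 32.3·(1/2)^(t/235).
Taking log₂: log₂(68.3/32.3) = t·(1/155 − 1/235).
log₂(2.1146) = 1.0804; 1/155 − 1/235 = 0.0021963.
t = 1.0804 / 0.0021963 ≈ 491.9 minutes.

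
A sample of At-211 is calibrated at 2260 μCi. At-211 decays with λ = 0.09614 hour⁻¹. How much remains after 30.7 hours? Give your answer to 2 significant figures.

t½ = ln 2 / λ = 0.69315 / 0.09614 ≈ 7.2098 hours.
Number of half-lives: n = 30.7/7.2098 ≈ 4.2581.
Remaining = 2260 × (1/2)^4.2581 = 2260 × 0.052261 ≈ 118.11 μCi.

120 μCi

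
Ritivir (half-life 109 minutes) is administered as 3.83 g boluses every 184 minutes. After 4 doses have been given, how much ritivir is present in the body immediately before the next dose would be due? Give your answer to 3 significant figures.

1.71 g

The 4 doses were given 736, 552, 368, 184 minutes ago.
Total = 3.83·(1/2)^(736/109) + 3.83·(1/2)^(552/109) + 3.83·(1/2)^(368/109) + 3.83·(1/2)^(184/109)
      = 0.035527 + 0.11448 + 0.36887 + 1.1886 ≈ 1.7075 g.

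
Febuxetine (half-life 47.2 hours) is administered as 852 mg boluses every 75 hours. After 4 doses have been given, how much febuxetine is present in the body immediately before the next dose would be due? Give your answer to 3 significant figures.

The 4 doses were given 300, 225, 150, 75 hours ago.
Total = 852·(1/2)^(300/47.2) + 852·(1/2)^(225/47.2) + 852·(1/2)^(150/47.2) + 852·(1/2)^(75/47.2)
      = 10.402 + 31.293 + 94.14 + 283.21 ≈ 419.04 mg.

419 mg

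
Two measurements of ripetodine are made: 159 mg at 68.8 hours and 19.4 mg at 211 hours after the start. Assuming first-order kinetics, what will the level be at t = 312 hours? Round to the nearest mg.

4 mg

Over Δt = 211 − 68.8 = 142.2 hours, the level fell by a factor of 159/19.4 ≈ 8.1959.
n = log₂(8.1959) ≈ 3.0349 half-lives, so t½ = 142.2/3.0349 ≈ 46.855 hours.
From t = 211 to t = 312: 19.4 × (1/2)^((312−211)/46.855) ≈ 4.3542 mg.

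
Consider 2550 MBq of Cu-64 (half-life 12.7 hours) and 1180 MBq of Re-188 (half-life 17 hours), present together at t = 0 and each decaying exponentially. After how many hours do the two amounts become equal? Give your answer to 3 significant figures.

Set 2550·(1/2)^(t/12.7) = 1180·(1/2)^(t/17).
Taking log₂: log₂(2550/1180) = t·(1/12.7 − 1/17).
log₂(2.161) = 1.1117; 1/12.7 − 1/17 = 0.019917.
t = 1.1117 / 0.019917 ≈ 55.818 hours.

55.8 hours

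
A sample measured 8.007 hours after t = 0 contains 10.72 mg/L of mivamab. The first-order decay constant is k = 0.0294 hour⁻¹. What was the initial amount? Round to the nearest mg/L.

14 mg/L

t½ = ln 2 / k = 0.69315 / 0.0294 ≈ 23.576 hours.
Number of half-lives elapsed: n = 8.007/23.576 ≈ 0.33962.
A₀ = A × 2^n = 10.72 × 2^0.33962 = 10.72 × 1.2654 ≈ 13.565 mg/L.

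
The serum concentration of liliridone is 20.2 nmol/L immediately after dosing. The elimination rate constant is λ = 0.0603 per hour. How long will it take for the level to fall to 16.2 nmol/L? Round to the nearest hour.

4 hours

t½ = ln 2 / λ = 0.69315 / 0.0603 ≈ 11.495 hours.
Fraction remaining = 16.2/20.2 ≈ 0.80198.
n = log₂(20.2/16.2) = ln(1.2469)/ln 2 ≈ 0.31836 half-lives.
t = n × t½ = 0.31836 × 11.495 ≈ 3.6596 hours.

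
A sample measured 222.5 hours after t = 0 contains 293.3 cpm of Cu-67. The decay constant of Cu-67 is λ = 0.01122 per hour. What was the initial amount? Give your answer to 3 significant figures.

3560 cpm

t½ = ln 2 / λ = 0.69315 / 0.01122 ≈ 61.778 hours.
Number of half-lives elapsed: n = 222.5/61.778 ≈ 3.6016.
A₀ = A × 2^n = 293.3 × 2^3.6016 = 293.3 × 12.139 ≈ 3560.5 cpm.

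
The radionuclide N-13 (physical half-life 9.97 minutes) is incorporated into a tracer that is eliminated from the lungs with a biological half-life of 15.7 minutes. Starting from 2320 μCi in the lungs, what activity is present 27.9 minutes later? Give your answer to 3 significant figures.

97.3 μCi

1/t_eff = 1/t_phys + 1/t_biol = 1/9.97 + 1/15.7 = 0.164 per minute.
t_eff = 9.97 × 15.7 / (9.97 + 15.7) ≈ 6.0977 minutes.
Remaining = 2320 × (1/2)^(27.9/6.0977) = 2320 × (1/2)^4.5755 ≈ 97.305 μCi.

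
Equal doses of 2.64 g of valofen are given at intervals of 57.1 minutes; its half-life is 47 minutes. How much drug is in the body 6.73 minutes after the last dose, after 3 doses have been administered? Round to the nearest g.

The 3 doses were given 120.93, 63.83, 6.73 minutes ago.
Total = 2.64·(1/2)^(120.93/47) + 2.64·(1/2)^(63.83/47) + 2.64·(1/2)^(6.73/47)
      = 0.44367 + 1.0299 + 2.3906 ≈ 3.8641 g.

4 g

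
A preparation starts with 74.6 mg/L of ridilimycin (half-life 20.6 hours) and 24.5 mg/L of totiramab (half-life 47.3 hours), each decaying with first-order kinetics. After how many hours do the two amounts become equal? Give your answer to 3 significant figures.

Set 74.6·(1/2)^(t/20.6) = 24.5·(1/2)^(t/47.3).
Taking log₂: log₂(74.6/24.5) = t·(1/20.6 − 1/47.3).
log₂(3.0449) = 1.6064; 1/20.6 − 1/47.3 = 0.027402.
t = 1.6064 / 0.027402 ≈ 58.623 hours.

58.6 hours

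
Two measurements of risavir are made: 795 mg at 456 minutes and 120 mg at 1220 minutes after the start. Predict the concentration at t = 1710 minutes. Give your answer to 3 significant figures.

Over Δt = 1220 − 456 = 764 minutes, the level fell by a factor of 795/120 ≈ 6.625.
n = log₂(6.625) ≈ 2.7279 half-lives, so t½ = 764/2.7279 ≈ 280.07 minutes.
From t = 1220 to t = 1710: 120 × (1/2)^((1710−1220)/280.07) ≈ 35.687 mg.

35.7 mg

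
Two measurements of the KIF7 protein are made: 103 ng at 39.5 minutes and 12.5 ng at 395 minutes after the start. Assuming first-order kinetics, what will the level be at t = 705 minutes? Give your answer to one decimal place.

2.0 ng

Over Δt = 395 − 39.5 = 355.5 minutes, the level fell by a factor of 103/12.5 ≈ 8.24.
n = log₂(8.24) ≈ 3.0426 half-lives, so t½ = 355.5/3.0426 ≈ 116.84 minutes.
From t = 395 to t = 705: 12.5 × (1/2)^((705−395)/116.84) ≈ 1.9871 ng.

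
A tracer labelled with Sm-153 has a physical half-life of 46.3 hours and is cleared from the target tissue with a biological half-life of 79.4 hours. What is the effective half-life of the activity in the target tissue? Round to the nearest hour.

29 hours

1/t_eff = 1/t_phys + 1/t_biol = 1/46.3 + 1/79.4 = 0.034193 per hour.
t_eff = 46.3 × 79.4 / (46.3 + 79.4) ≈ 29.246 hours.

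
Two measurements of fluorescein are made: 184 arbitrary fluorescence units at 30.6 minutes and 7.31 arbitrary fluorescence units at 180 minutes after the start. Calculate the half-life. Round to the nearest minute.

Over Δt = 180 − 30.6 = 149.4 minutes, the level fell by a factor of 184/7.31 ≈ 25.171.
n = log₂(25.171) ≈ 4.6537 half-lives, so t½ = 149.4/4.6537 ≈ 32.104 minutes.

32 minutes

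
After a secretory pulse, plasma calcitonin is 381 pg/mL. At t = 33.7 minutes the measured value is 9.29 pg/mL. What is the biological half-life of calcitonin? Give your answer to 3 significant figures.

A/A₀ = 9.29/381 ≈ 0.024383.
n = log₂(41.012) ≈ 5.358 half-lives elapsed in 33.7 minutes.
t½ = 33.7/5.358 ≈ 6.2897 minutes.

6.29 minutes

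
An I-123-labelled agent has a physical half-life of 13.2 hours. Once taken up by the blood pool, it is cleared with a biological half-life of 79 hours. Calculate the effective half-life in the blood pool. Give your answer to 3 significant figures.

11.3 hours

1/t_eff = 1/t_phys + 1/t_biol = 1/13.2 + 1/79 = 0.088416 per hour.
t_eff = 13.2 × 79 / (13.2 + 79) ≈ 11.31 hours.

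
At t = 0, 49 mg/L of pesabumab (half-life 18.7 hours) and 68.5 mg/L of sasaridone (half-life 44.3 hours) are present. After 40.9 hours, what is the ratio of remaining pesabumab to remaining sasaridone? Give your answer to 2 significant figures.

0.30

pesabumab: 49 × (1/2)^(40.9/18.7) = 49 × (1/2)^2.1872 ≈ 10.76 mg/L.
sasaridone: 68.5 × (1/2)^(40.9/44.3) = 68.5 × (1/2)^0.92325 ≈ 36.121 mg/L.
Ratio ≈ 10.76 / 36.121 ≈ 0.29787.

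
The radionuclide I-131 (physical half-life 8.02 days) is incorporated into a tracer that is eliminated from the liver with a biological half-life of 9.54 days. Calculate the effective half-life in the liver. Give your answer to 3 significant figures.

1/t_eff = 1/t_phys + 1/t_biol = 1/8.02 + 1/9.54 = 0.22951 per day.
t_eff = 8.02 × 9.54 / (8.02 + 9.54) ≈ 4.3571 days.

4.36 days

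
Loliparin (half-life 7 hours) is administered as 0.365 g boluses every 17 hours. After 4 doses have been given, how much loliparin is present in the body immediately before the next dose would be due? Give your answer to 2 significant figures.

The 4 doses were given 68, 51, 34, 17 hours ago.
Total = 0.365·(1/2)^(68/7) + 0.365·(1/2)^(51/7) + 0.365·(1/2)^(34/7) + 0.365·(1/2)^(17/7)
      = 0.00043451 + 0.0023392 + 0.012594 + 0.067798 ≈ 0.083166 g.

0.083 g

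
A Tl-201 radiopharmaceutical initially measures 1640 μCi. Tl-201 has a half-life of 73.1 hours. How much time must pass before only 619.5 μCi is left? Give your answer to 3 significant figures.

Fraction remaining = 619.5/1640 ≈ 0.37774.
n = log₂(1640/619.5) = ln(2.6473)/ln 2 ≈ 1.4045 half-lives.
t = n × t½ = 1.4045 × 73.1 ≈ 102.67 hours.

103 hours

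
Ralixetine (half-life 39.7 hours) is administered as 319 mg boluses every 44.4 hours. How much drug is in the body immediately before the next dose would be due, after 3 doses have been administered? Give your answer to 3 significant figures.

The 3 doses were given 133.2, 88.8, 44.4 hours ago.
Total = 319·(1/2)^(133.2/39.7) + 319·(1/2)^(88.8/39.7) + 319·(1/2)^(44.4/39.7)
      = 31.174 + 67.679 + 146.93 ≈ 245.79 mg.

246 mg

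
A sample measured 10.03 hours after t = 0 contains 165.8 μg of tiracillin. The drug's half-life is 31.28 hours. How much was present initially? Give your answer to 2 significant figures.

Number of half-lives elapsed: n = 10.03/31.28 ≈ 0.32065.
A₀ = A × 2^n = 165.8 × 2^0.32065 = 165.8 × 1.2489 ≈ 207.07 μg.

210 μg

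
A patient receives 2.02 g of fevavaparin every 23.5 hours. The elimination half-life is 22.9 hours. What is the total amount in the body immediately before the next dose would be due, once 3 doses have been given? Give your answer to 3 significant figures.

The 3 doses were given 70.5, 47, 23.5 hours ago.
Total = 2.02·(1/2)^(70.5/22.9) + 2.02·(1/2)^(47/22.9) + 2.02·(1/2)^(23.5/22.9)
      = 0.23911 + 0.48699 + 0.99182 ≈ 1.7179 g.

1.72 g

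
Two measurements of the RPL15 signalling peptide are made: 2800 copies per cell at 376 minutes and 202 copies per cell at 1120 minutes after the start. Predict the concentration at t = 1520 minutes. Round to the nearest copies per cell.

49 copies per cell

Over Δt = 1120 − 376 = 744 minutes, the level fell by a factor of 2800/202 ≈ 13.861.
n = log₂(13.861) ≈ 3.793 half-lives, so t½ = 744/3.793 ≈ 196.15 minutes.
From t = 1120 to t = 1520: 202 × (1/2)^((1520−1120)/196.15) ≈ 49.145 copies per cell.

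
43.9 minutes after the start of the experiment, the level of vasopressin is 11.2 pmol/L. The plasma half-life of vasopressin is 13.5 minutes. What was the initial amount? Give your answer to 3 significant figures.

107 pmol/L

Number of half-lives elapsed: n = 43.9/13.5 ≈ 3.2519.
A₀ = A × 2^n = 11.2 × 2^3.2519 = 11.2 × 9.5259 ≈ 106.69 pmol/L.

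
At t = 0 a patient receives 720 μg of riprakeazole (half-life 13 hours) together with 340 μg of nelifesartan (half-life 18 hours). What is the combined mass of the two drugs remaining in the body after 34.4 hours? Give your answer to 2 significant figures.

riprakeazole: 720 × (1/2)^(34.4/13) = 720 × (1/2)^2.6462 ≈ 115.02 μg.
nelifesartan: 340 × (1/2)^(34.4/18) = 340 × (1/2)^1.9111 ≈ 90.402 μg.
Total = 115.02 + 90.402 ≈ 205.42 μg.

210 μg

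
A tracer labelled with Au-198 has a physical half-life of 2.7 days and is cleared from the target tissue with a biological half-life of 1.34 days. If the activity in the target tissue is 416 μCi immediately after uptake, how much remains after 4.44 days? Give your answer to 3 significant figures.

1/t_eff = 1/t_phys + 1/t_biol = 1/2.7 + 1/1.34 = 1.1166 per day.
t_eff = 2.7 × 1.34 / (2.7 + 1.34) ≈ 0.89554 days.
Remaining = 416 × (1/2)^(4.44/0.89554) = 416 × (1/2)^4.9579 ≈ 13.385 μCi.

13.4 μCi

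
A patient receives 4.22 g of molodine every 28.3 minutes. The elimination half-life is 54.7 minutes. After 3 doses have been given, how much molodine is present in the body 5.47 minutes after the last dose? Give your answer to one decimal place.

The 3 doses were given 62.07, 33.77, 5.47 minutes ago.
Total = 4.22·(1/2)^(62.07/54.7) + 4.22·(1/2)^(33.77/54.7) + 4.22·(1/2)^(5.47/54.7)
      = 1.9219 + 2.7508 + 3.9374 ≈ 8.6101 g.

8.6 g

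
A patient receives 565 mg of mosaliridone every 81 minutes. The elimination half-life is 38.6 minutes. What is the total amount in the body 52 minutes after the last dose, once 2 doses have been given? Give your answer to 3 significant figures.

274 mg

The 2 doses were given 133, 52 minutes ago.
Total = 565·(1/2)^(133/38.6) + 565·(1/2)^(52/38.6)
      = 51.859 + 222.08 ≈ 273.94 mg.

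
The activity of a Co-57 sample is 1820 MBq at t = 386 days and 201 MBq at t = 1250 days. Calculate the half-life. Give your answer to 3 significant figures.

272 days

Over Δt = 1250 − 386 = 864 days, the level fell by a factor of 1820/201 ≈ 9.0547.
n = log₂(9.0547) ≈ 3.1787 half-lives, so t½ = 864/3.1787 ≈ 271.81 days.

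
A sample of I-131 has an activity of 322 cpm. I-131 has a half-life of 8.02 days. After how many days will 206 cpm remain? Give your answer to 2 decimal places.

5.17 days

Fraction remaining = 206/322 ≈ 0.63975.
n = log₂(322/206) = ln(1.5631)/ln 2 ≈ 0.64442 half-lives.
t = n × t½ = 0.64442 × 8.02 ≈ 5.1682 days.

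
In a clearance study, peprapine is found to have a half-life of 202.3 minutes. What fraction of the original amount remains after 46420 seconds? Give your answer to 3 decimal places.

0.071

46420 seconds = 773.667 minutes.
n = 773.667/202.3 ≈ 3.8244 half-lives.
Fraction remaining = (1/2)^3.8244 ≈ 0.070592.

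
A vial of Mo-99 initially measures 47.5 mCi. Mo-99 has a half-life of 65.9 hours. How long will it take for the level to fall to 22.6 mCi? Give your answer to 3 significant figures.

70.6 hours

Fraction remaining = 22.6/47.5 ≈ 0.47579.
n = log₂(47.5/22.6) = ln(2.1018)/ln 2 ≈ 1.0716 half-lives.
t = n × t½ = 1.0716 × 65.9 ≈ 70.619 hours.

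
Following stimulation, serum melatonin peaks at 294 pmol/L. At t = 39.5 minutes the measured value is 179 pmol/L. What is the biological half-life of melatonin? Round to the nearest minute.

A/A₀ = 179/294 ≈ 0.60884.
n = log₂(1.6425) ≈ 0.71586 half-lives elapsed in 39.5 minutes.
t½ = 39.5/0.71586 ≈ 55.179 minutes.

55 minutes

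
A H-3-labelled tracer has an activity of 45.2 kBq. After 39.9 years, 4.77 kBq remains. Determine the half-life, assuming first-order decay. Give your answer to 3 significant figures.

12.3 years

A/A₀ = 4.77/45.2 ≈ 0.10553.
n = log₂(9.4759) ≈ 3.2443 half-lives elapsed in 39.9 years.
t½ = 39.9/3.2443 ≈ 12.299 years.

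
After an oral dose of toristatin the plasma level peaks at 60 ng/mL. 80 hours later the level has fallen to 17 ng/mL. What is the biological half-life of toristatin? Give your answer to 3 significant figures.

44.0 hours

A/A₀ = 17/60 ≈ 0.28333.
n = log₂(3.5294) ≈ 1.8194 half-lives elapsed in 80 hours.
t½ = 80/1.8194 ≈ 43.97 hours.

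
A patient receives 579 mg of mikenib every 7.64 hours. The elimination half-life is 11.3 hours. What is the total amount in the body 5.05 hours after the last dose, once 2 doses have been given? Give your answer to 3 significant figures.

The 2 doses were given 12.69, 5.05 hours ago.
Total = 579·(1/2)^(12.69/11.3) + 579·(1/2)^(5.05/11.3)
      = 265.84 + 424.76 ≈ 690.6 mg.

691 mg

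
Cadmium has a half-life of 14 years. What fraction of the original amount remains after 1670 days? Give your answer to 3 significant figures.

1670 days = 4.57534 years.
n = 4.57534/14 ≈ 0.32681 half-lives.
Fraction remaining = (1/2)^0.32681 ≈ 0.7973.

0.797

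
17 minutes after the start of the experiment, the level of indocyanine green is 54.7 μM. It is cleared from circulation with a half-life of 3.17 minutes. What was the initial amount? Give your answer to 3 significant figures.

Number of half-lives elapsed: n = 17/3.17 ≈ 5.3628.
A₀ = A × 2^n = 54.7 × 2^5.3628 = 54.7 × 41.149 ≈ 2250.8 μM.

2250 μM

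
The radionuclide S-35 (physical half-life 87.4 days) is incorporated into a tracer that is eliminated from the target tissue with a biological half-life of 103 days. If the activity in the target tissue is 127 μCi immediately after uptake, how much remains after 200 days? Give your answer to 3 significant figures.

1/t_eff = 1/t_phys + 1/t_biol = 1/87.4 + 1/103 = 0.02115 per day.
t_eff = 87.4 × 103 / (87.4 + 103) ≈ 47.28 days.
Remaining = 127 × (1/2)^(200/47.28) = 127 × (1/2)^4.2301 ≈ 6.7674 μCi.

6.77 μCi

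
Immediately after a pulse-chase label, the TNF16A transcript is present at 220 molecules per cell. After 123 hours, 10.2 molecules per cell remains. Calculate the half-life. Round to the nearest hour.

28 hours

A/A₀ = 10.2/220 ≈ 0.046364.
n = log₂(21.569) ≈ 4.4309 half-lives elapsed in 123 hours.
t½ = 123/4.4309 ≈ 27.76 hours.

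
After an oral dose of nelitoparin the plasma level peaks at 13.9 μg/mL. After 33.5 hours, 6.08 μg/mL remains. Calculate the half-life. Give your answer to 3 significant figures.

28.1 hours

A/A₀ = 6.08/13.9 ≈ 0.43741.
n = log₂(2.2862) ≈ 1.1929 half-lives elapsed in 33.5 hours.
t½ = 33.5/1.1929 ≈ 28.082 hours.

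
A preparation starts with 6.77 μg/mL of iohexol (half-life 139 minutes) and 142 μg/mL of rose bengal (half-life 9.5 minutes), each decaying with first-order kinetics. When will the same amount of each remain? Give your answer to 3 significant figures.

Set 6.77·(1/2)^(t/139) = 142·(1/2)^(t/9.5).
Taking log₂: log₂(6.77/142) = t·(1/139 − 1/9.5).
log₂(0.047676) = -4.3906; 1/139 − 1/9.5 = -0.098069.
t = -4.3906 / -0.098069 ≈ 44.77 minutes.

44.8 minutes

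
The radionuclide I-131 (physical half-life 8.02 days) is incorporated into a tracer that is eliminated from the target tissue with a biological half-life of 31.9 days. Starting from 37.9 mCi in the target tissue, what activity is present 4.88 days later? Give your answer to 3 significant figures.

1/t_eff = 1/t_phys + 1/t_biol = 1/8.02 + 1/31.9 = 0.15604 per day.
t_eff = 8.02 × 31.9 / (8.02 + 31.9) ≈ 6.4088 days.
Remaining = 37.9 × (1/2)^(4.88/6.4088) = 37.9 × (1/2)^0.76146 ≈ 22.357 mCi.

22.4 mCi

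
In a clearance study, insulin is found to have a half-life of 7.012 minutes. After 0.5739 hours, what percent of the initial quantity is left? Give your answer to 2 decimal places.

0.5739 hours = 34.434 minutes.
n = 34.434/7.012 ≈ 4.9107 half-lives.
Fraction remaining = (1/2)^4.9107 ≈ 0.033245, i.e. 3.3245%.

3.32%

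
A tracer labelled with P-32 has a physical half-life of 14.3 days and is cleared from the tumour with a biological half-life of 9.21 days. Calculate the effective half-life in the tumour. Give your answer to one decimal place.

1/t_eff = 1/t_phys + 1/t_biol = 1/14.3 + 1/9.21 = 0.17851 per day.
t_eff = 14.3 × 9.21 / (14.3 + 9.21) ≈ 5.602 days.

5.6 days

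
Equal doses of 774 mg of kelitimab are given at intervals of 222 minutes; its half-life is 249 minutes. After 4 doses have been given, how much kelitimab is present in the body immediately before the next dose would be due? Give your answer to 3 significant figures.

The 4 doses were given 888, 666, 444, 222 minutes ago.
Total = 774·(1/2)^(888/249) + 774·(1/2)^(666/249) + 774·(1/2)^(444/249) + 774·(1/2)^(222/249)
      = 65.341 + 121.22 + 224.89 + 417.21 ≈ 828.66 mg.

829 mg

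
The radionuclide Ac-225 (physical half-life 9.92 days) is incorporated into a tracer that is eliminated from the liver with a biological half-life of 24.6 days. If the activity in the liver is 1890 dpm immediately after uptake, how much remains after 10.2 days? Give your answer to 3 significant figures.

695 dpm

1/t_eff = 1/t_phys + 1/t_biol = 1/9.92 + 1/24.6 = 0.14146 per day.
t_eff = 9.92 × 24.6 / (9.92 + 24.6) ≈ 7.0693 days.
Remaining = 1890 × (1/2)^(10.2/7.0693) = 1890 × (1/2)^1.4429 ≈ 695.21 dpm.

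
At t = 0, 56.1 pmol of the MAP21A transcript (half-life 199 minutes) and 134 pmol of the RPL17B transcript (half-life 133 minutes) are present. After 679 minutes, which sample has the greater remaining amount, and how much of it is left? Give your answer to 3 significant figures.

MAP21A transcript, 5.27 pmol

MAP21A transcript: 56.1 × (1/2)^3.4121 ≈ 5.2702 pmol.
RPL17B transcript: 134 × (1/2)^5.1053 ≈ 3.8928 pmol.
MAP21A transcript has more remaining, at ≈ 5.2702 pmol.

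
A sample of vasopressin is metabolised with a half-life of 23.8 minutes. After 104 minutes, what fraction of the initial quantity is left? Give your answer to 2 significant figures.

n = 104/23.8 ≈ 4.3697 half-lives.
Fraction remaining = (1/2)^4.3697 ≈ 0.04837.

0.048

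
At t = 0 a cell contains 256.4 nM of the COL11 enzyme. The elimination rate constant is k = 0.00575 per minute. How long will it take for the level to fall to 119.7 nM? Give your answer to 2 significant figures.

t½ = ln 2 / k = 0.69315 / 0.00575 ≈ 120.55 minutes.
Fraction remaining = 119.7/256.4 ≈ 0.46685.
n = log₂(256.4/119.7) = ln(2.142)/ln 2 ≈ 1.099 half-lives.
t = n × t½ = 1.099 × 120.55 ≈ 132.48 minutes.

130 minutes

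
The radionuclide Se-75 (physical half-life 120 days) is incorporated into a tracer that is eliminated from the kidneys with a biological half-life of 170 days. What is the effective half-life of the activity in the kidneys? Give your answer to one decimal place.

70.3 days

1/t_eff = 1/t_phys + 1/t_biol = 1/120 + 1/170 = 0.014216 per day.
t_eff = 120 × 170 / (120 + 170) ≈ 70.345 days.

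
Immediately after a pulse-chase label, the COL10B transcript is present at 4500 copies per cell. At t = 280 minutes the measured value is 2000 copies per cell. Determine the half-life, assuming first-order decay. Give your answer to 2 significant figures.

A/A₀ = 2000/4500 ≈ 0.44444.
n = log₂(2.25) ≈ 1.1699 half-lives elapsed in 280 minutes.
t½ = 280/1.1699 ≈ 239.33 minutes.

240 minutes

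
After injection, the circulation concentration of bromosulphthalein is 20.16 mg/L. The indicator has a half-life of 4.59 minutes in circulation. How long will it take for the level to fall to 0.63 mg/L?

0.63/20.16 = 1/32, so 5 half-lives have elapsed.
t = 5 × 4.59 = 22.95 minutes.

22.95 minutes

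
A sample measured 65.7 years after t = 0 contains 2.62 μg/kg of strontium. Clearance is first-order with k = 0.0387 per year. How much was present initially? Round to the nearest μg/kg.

t½ = ln 2 / k = 0.69315 / 0.0387 ≈ 17.911 years.
Number of half-lives elapsed: n = 65.7/17.911 ≈ 3.6682.
A₀ = A × 2^n = 2.62 × 2^3.6682 = 2.62 × 12.713 ≈ 33.307 μg/kg.

33 μg/kg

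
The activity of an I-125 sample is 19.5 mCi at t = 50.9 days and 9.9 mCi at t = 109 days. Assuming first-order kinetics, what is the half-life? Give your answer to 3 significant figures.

Over Δt = 109 − 50.9 = 58.1 days, the level fell by a factor of 19.5/9.9 ≈ 1.9697.
n = log₂(1.9697) ≈ 0.97797 half-lives, so t½ = 58.1/0.97797 ≈ 59.409 days.

59.4 days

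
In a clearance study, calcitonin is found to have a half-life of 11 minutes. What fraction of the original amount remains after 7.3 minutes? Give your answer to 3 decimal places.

0.631

n = 7.3/11 ≈ 0.66364 half-lives.
Fraction remaining = (1/2)^0.66364 ≈ 0.63129.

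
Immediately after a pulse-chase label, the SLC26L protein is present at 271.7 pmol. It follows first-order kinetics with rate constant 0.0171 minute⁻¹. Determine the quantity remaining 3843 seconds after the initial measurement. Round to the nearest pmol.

91 pmol

t½ = ln 2 / k = 0.69315 / 0.0171 ≈ 40.535 minutes.
Convert the elapsed time: 3843 seconds = 64.05 minutes.
Number of half-lives: n = 64.05/40.535 ≈ 1.5801.
Remaining = 271.7 × (1/2)^1.5801 = 271.7 × 0.33445 ≈ 90.871 pmol.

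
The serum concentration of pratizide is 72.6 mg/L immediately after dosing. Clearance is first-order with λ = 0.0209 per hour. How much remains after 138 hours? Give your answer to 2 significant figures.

4.1 mg/L

t½ = ln 2 / λ = 0.69315 / 0.0209 ≈ 33.165 hours.
Number of half-lives: n = 138/33.165 ≈ 4.161.
Remaining = 72.6 × (1/2)^4.161 = 72.6 × 0.055899 ≈ 4.0583 mg/L.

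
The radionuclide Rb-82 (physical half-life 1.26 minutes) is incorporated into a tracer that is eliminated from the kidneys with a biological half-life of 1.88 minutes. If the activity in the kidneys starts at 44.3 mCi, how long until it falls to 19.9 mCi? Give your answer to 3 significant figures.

1/t_eff = 1/t_phys + 1/t_biol = 1/1.26 + 1/1.88 = 1.3256 per minute.
t_eff = 1.26 × 1.88 / (1.26 + 1.88) ≈ 0.75439 minutes.
n = log₂(44.3/19.9) ≈ 1.1545; t = 1.1545 × 0.75439 ≈ 0.87098 minutes.

0.871 minutes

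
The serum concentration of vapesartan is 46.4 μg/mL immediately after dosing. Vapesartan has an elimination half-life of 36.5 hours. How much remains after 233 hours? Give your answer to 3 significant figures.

Number of half-lives: n = 233/36.5 ≈ 6.3836.
Remaining = 46.4 × (1/2)^6.3836 = 46.4 × 0.011977 ≈ 0.55574 μg/mL.

0.556 μg/mL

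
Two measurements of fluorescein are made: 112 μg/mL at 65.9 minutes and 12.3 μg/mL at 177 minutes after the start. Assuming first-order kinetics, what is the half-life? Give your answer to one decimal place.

Over Δt = 177 − 65.9 = 111.1 minutes, the level fell by a factor of 112/12.3 ≈ 9.1057.
n = log₂(9.1057) ≈ 3.1868 half-lives, so t½ = 111.1/3.1868 ≈ 34.863 minutes.

34.9 minutes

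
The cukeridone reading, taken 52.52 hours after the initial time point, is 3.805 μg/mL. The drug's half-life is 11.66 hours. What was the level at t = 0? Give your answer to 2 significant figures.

86 μg/mL

Number of half-lives elapsed: n = 52.52/11.66 ≈ 4.5043.
A₀ = A × 2^n = 3.805 × 2^4.5043 = 3.805 × 22.695 ≈ 86.354 μg/mL.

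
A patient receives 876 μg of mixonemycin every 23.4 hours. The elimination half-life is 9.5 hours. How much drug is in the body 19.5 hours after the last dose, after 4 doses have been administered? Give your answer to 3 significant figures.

258 μg

The 4 doses were given 89.7, 66.3, 42.9, 19.5 hours ago.
Total = 876·(1/2)^(89.7/9.5) + 876·(1/2)^(66.3/9.5) + 876·(1/2)^(42.9/9.5) + 876·(1/2)^(19.5/9.5)
      = 1.2594 + 6.9444 + 38.293 + 211.15 ≈ 257.65 μg.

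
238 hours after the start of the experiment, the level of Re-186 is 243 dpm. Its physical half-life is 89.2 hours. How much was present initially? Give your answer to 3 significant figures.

1540 dpm

Number of half-lives elapsed: n = 238/89.2 ≈ 2.6682.
A₀ = A × 2^n = 243 × 2^2.6682 = 243 × 6.3562 ≈ 1544.6 dpm.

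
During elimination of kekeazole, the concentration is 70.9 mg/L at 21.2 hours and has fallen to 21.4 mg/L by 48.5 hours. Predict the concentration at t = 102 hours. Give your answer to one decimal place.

Over Δt = 48.5 − 21.2 = 27.3 hours, the level fell by a factor of 70.9/21.4 ≈ 3.3131.
n = log₂(3.3131) ≈ 1.7282 half-lives, so t½ = 27.3/1.7282 ≈ 15.797 hours.
From t = 48.5 to t = 102: 21.4 × (1/2)^((102−48.5)/15.797) ≈ 2.046 mg/L.

2.0 mg/L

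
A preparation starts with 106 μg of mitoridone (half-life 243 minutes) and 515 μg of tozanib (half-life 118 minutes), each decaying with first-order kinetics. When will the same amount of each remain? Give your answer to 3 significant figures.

523 minutes

Set 106·(1/2)^(t/243) = 515·(1/2)^(t/118).
Taking log₂: log₂(106/515) = t·(1/243 − 1/118).
log₂(0.20583) = -2.2805; 1/243 − 1/118 = -0.0043593.
t = -2.2805 / -0.0043593 ≈ 523.13 minutes.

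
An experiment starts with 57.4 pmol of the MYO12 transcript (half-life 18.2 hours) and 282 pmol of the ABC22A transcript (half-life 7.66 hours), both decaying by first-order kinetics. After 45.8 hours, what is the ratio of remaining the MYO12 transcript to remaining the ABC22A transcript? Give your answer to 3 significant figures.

MYO12 transcript: 57.4 × (1/2)^(45.8/18.2) = 57.4 × (1/2)^2.5165 ≈ 10.032 pmol.
ABC22A transcript: 282 × (1/2)^(45.8/7.66) = 282 × (1/2)^5.9791 ≈ 4.4705 pmol.
Ratio ≈ 10.032 / 4.4705 ≈ 2.244.

2.24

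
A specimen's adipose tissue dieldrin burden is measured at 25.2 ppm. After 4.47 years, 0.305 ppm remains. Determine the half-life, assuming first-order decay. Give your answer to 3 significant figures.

0.702 years

A/A₀ = 0.305/25.2 ≈ 0.012103.
n = log₂(82.623) ≈ 6.3685 half-lives elapsed in 4.47 years.
t½ = 4.47/6.3685 ≈ 0.7019 years.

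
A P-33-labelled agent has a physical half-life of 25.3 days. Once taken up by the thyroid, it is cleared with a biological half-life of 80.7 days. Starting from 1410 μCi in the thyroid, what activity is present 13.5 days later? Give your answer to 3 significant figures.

1/t_eff = 1/t_phys + 1/t_biol = 1/25.3 + 1/80.7 = 0.051917 per day.
t_eff = 25.3 × 80.7 / (25.3 + 80.7) ≈ 19.261 days.
Remaining = 1410 × (1/2)^(13.5/19.261) = 1410 × (1/2)^0.70088 ≈ 867.43 μCi.

867 μCi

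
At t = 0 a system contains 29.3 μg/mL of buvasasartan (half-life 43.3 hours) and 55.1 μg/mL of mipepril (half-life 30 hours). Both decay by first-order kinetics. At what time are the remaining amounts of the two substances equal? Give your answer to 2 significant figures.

Set 29.3·(1/2)^(t/43.3) = 55.1·(1/2)^(t/30).
Taking log₂: log₂(29.3/55.1) = t·(1/43.3 − 1/30).
log₂(0.53176) = -0.91115; 1/43.3 − 1/30 = -0.010239.
t = -0.91115 / -0.010239 ≈ 88.991 hours.

89 hours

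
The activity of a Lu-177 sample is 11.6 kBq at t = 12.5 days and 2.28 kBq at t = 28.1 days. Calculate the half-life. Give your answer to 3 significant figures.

6.65 days

Over Δt = 28.1 − 12.5 = 15.6 days, the level fell by a factor of 11.6/2.28 ≈ 5.0877.
n = log₂(5.0877) ≈ 2.347 half-lives, so t½ = 15.6/2.347 ≈ 6.6467 days.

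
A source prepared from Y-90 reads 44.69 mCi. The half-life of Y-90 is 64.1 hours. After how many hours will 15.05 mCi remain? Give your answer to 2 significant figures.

Fraction remaining = 15.05/44.69 ≈ 0.33676.
n = log₂(44.69/15.05) = ln(2.9694)/ln 2 ≈ 1.5702 half-lives.
t = n × t½ = 1.5702 × 64.1 ≈ 100.65 hours.

100 hours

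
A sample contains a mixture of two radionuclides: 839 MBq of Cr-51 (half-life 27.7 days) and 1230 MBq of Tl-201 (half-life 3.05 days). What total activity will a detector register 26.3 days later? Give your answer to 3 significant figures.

Cr-51: 839 × (1/2)^(26.3/27.7) = 839 × (1/2)^0.94946 ≈ 434.46 MBq.
Tl-201: 1230 × (1/2)^(26.3/3.05) = 1230 × (1/2)^8.623 ≈ 3.1199 MBq.
Total = 434.46 + 3.1199 ≈ 437.58 MBq.

438 MBq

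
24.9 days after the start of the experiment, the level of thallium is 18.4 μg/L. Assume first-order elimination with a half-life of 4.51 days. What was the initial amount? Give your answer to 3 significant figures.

845 μg/L

Number of half-lives elapsed: n = 24.9/4.51 ≈ 5.5211.
A₀ = A × 2^n = 18.4 × 2^5.5211 = 18.4 × 45.92 ≈ 844.94 μg/L.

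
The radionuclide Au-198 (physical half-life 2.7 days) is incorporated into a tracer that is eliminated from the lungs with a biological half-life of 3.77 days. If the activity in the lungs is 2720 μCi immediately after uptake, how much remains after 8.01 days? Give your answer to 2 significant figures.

1/t_eff = 1/t_phys + 1/t_biol = 1/2.7 + 1/3.77 = 0.63562 per day.
t_eff = 2.7 × 3.77 / (2.7 + 3.77) ≈ 1.5733 days.
Remaining = 2720 × (1/2)^(8.01/1.5733) = 2720 × (1/2)^5.0913 ≈ 79.786 μCi.

80 μCi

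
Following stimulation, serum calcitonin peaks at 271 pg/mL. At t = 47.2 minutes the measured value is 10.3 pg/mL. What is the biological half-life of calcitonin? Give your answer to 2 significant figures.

A/A₀ = 10.3/271 ≈ 0.038007.
n = log₂(26.311) ≈ 4.7176 half-lives elapsed in 47.2 minutes.
t½ = 47.2/4.7176 ≈ 10.005 minutes.

10 minutes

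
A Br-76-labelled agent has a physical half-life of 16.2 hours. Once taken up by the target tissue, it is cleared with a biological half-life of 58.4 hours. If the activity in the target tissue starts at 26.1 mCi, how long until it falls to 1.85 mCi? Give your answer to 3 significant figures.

1/t_eff = 1/t_phys + 1/t_biol = 1/16.2 + 1/58.4 = 0.078852 per hour.
t_eff = 16.2 × 58.4 / (16.2 + 58.4) ≈ 12.682 hours.
n = log₂(26.1/1.85) ≈ 3.8185; t = 3.8185 × 12.682 ≈ 48.426 hours.

48.4 hours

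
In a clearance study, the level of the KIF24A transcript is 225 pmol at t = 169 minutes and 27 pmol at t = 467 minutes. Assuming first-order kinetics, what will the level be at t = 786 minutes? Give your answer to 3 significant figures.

2.79 pmol

Over Δt = 467 − 169 = 298 minutes, the level fell by a factor of 225/27 ≈ 8.3333.
n = log₂(8.3333) ≈ 3.0589 half-lives, so t½ = 298/3.0589 ≈ 97.421 minutes.
From t = 467 to t = 786: 27 × (1/2)^((786−467)/97.421) ≈ 2.7903 pmol.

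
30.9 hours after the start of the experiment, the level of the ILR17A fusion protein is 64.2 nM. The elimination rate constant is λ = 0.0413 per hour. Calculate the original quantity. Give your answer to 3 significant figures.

230 nM

t½ = ln 2 / λ = 0.69315 / 0.0413 ≈ 16.783 hours.
Number of half-lives elapsed: n = 30.9/16.783 ≈ 1.8411.
A₀ = A × 2^n = 64.2 × 2^1.8411 = 64.2 × 3.5829 ≈ 230.02 nM.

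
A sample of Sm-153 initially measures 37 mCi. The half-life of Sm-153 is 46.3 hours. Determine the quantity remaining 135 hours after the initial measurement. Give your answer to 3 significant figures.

4.90 mCi

Number of half-lives: n = 135/46.3 ≈ 2.9158.
Remaining = 37 × (1/2)^2.9158 = 37 × 0.13252 ≈ 4.9031 mCi.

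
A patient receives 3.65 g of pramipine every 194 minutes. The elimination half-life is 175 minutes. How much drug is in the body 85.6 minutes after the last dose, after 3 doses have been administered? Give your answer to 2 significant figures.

4.4 g

The 3 doses were given 473.6, 279.6, 85.6 minutes ago.
Total = 3.65·(1/2)^(473.6/175) + 3.65·(1/2)^(279.6/175) + 3.65·(1/2)^(85.6/175)
      = 0.55927 + 1.206 + 2.6004 ≈ 4.3657 g.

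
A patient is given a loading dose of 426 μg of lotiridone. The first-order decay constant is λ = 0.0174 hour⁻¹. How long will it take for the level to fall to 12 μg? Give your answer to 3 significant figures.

205 hours

t½ = ln 2 / λ = 0.69315 / 0.0174 ≈ 39.836 hours.
Fraction remaining = 12/426 ≈ 0.028169.
n = log₂(426/12) = ln(35.5)/ln 2 ≈ 5.1497 half-lives.
t = n × t½ = 5.1497 × 39.836 ≈ 205.15 hours.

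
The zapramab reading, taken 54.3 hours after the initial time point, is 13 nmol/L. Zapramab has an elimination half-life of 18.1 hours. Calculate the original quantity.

104 nmol/L

Number of half-lives elapsed: n = 54.3/18.1 ≈ 3.
A₀ = A × 2^n = 13 × 2^3 = 13 × 8 ≈ 104 nmol/L.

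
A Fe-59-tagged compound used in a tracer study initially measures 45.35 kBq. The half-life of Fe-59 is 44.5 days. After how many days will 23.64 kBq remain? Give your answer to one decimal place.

Fraction remaining = 23.64/45.35 ≈ 0.52128.
n = log₂(45.35/23.64) = ln(1.9184)/ln 2 ≈ 0.93987 half-lives.
t = n × t½ = 0.93987 × 44.5 ≈ 41.824 days.

41.8 days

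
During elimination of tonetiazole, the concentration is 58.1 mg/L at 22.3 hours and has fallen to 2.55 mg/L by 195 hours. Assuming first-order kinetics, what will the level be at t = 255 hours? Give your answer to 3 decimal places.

0.861 mg/L

Over Δt = 195 − 22.3 = 172.7 hours, the level fell by a factor of 58.1/2.55 ≈ 22.784.
n = log₂(22.784) ≈ 4.51 half-lives, so t½ = 172.7/4.51 ≈ 38.293 hours.
From t = 195 to t = 255: 2.55 × (1/2)^((255−195)/38.293) ≈ 0.86073 mg/L.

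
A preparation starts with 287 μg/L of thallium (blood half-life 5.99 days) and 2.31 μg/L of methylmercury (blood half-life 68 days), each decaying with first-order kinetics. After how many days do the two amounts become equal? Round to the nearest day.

46 days

Set 287·(1/2)^(t/5.99) = 2.31·(1/2)^(t/68).
Taking log₂: log₂(287/2.31) = t·(1/5.99 − 1/68).
log₂(124.24) = 6.957; 1/5.99 − 1/68 = 0.15224.
t = 6.957 / 0.15224 ≈ 45.698 days.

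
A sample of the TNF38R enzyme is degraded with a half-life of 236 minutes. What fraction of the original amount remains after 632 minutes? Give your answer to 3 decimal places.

n = 632/236 ≈ 2.678 half-lives.
Fraction remaining = (1/2)^2.678 ≈ 0.15626.

0.156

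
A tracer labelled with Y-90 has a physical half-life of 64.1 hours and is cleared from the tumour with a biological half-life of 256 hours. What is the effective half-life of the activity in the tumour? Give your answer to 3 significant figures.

51.3 hours

1/t_eff = 1/t_phys + 1/t_biol = 1/64.1 + 1/256 = 0.019507 per hour.
t_eff = 64.1 × 256 / (64.1 + 256) ≈ 51.264 hours.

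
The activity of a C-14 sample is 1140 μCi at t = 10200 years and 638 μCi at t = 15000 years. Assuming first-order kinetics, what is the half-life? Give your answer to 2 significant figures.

5700 years

Over Δt = 15000 − 10200 = 4800 years, the level fell by a factor of 1140/638 ≈ 1.7868.
n = log₂(1.7868) ≈ 0.83741 half-lives, so t½ = 4800/0.83741 ≈ 5732 years.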